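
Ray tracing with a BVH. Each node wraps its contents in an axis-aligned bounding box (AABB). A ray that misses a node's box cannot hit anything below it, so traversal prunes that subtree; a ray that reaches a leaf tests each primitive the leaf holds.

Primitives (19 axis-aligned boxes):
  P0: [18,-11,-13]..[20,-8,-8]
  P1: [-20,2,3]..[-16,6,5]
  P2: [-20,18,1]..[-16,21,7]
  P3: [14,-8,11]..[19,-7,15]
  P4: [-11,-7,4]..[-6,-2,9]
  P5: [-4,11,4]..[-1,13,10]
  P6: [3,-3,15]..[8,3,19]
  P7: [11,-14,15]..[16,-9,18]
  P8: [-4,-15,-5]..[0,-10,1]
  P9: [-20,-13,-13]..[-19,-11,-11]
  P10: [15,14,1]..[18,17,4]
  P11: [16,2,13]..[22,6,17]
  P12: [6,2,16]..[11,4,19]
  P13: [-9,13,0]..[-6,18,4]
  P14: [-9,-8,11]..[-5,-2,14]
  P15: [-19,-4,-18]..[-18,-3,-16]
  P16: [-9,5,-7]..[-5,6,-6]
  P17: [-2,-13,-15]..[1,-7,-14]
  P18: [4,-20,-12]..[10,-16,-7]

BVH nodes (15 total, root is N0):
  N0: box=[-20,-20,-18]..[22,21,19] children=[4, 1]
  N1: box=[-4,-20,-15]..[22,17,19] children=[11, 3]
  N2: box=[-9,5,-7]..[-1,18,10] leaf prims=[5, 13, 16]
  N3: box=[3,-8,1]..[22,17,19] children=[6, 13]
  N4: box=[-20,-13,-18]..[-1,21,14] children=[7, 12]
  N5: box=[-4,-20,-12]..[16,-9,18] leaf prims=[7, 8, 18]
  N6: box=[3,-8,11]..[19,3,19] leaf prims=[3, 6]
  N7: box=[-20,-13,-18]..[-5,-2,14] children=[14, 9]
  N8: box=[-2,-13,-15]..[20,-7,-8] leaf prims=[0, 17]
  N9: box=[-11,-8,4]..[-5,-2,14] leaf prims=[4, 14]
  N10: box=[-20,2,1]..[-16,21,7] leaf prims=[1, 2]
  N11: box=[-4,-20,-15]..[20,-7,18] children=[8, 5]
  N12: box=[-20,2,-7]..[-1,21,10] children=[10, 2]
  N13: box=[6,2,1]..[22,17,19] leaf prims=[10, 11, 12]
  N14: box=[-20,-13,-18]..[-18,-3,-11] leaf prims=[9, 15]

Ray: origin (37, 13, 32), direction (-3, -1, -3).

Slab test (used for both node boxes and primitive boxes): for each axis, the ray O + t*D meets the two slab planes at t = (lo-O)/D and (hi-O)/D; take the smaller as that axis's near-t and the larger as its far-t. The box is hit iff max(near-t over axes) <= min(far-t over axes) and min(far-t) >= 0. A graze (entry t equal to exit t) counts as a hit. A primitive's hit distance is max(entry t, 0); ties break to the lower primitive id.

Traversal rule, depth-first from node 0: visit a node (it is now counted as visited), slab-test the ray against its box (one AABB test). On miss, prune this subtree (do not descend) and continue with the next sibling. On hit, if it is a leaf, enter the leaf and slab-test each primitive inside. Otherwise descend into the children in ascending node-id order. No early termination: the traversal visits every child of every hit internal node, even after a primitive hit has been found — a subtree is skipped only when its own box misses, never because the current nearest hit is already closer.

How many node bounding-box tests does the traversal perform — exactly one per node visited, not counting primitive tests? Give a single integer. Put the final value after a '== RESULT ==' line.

Walk:
N0 x:[5,19] y:[-8,33] z:[13/3,50/3] -> hit [5,50/3], descend [1, 4]
  N1 x:[5,41/3] y:[-4,33] z:[13/3,47/3] -> hit [5,41/3], descend [3, 11]
    N3 x:[5,34/3] y:[-4,21] z:[13/3,31/3] -> hit [5,31/3], descend [6, 13]
      N6 x:[6,34/3] y:[10,21] z:[13/3,7] -> miss, prune
      N13 x:[5,31/3] y:[-4,11] z:[13/3,31/3] -> hit [5,31/3] leaf, test {P10(miss), P11(miss), P12(miss)}
    N11 x:[17/3,41/3] y:[20,33] z:[14/3,47/3] -> miss, prune
  N4 x:[38/3,19] y:[-8,26] z:[6,50/3] -> hit [38/3,50/3], descend [7, 12]
    N7 x:[14,19] y:[15,26] z:[6,50/3] -> hit [15,50/3], descend [9, 14]
      N9 x:[14,16] y:[15,21] z:[6,28/3] -> miss, prune
      N14 x:[55/3,19] y:[16,26] z:[43/3,50/3] -> miss, prune
    N12 x:[38/3,19] y:[-8,11] z:[22/3,13] -> miss, prune

Summary -> nodes [0, 1, 3, 6, 13, 11, 4, 7, 9, 14, 12]; box-tests=11; leaf-entries=1; first=miss

== RESULT ==
11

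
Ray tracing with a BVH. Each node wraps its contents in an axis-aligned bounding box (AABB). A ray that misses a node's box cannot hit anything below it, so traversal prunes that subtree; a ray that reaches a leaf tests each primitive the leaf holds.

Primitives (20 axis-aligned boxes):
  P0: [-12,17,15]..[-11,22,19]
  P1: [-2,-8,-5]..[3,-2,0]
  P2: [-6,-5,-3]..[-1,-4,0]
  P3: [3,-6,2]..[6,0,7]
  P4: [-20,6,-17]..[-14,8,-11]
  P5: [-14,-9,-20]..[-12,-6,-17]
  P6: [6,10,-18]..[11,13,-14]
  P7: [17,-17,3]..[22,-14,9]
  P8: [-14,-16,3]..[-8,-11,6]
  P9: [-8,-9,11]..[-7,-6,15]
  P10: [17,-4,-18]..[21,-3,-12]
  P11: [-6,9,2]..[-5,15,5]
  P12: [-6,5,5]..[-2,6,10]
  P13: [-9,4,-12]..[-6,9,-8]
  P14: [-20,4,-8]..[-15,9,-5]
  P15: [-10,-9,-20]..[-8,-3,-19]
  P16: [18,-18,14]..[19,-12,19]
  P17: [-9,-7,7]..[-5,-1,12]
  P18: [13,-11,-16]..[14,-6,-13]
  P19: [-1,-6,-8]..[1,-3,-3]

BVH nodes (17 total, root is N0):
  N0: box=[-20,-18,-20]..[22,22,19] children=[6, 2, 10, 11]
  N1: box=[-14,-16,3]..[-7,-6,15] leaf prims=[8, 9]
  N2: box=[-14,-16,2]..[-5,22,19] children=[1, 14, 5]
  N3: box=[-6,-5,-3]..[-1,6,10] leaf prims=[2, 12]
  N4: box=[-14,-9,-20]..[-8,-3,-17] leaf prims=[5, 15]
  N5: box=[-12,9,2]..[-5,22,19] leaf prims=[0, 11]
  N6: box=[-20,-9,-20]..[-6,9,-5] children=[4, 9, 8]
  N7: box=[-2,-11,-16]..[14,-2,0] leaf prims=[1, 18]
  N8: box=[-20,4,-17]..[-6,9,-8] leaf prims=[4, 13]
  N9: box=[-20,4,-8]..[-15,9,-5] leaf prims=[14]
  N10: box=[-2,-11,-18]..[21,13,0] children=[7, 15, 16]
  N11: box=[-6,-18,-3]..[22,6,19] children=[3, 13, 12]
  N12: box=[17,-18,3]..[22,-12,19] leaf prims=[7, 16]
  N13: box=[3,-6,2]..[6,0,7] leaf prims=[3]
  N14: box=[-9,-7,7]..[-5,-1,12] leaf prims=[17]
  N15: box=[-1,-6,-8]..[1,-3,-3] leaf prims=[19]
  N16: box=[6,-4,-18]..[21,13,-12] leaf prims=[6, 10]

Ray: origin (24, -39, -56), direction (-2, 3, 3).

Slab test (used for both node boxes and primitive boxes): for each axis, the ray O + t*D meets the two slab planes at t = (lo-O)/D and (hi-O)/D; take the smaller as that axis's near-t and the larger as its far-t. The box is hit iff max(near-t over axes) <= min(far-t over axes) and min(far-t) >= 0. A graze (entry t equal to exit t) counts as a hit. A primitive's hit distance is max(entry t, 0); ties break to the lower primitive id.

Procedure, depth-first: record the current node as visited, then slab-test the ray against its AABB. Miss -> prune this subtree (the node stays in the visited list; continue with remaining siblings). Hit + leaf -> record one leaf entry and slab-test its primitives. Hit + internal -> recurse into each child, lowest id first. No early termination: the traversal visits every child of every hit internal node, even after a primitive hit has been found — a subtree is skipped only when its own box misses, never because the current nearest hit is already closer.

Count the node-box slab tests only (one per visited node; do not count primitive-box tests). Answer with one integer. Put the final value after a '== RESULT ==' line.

Traverse from the root:
N0 x:[1,22] y:[7,61/3] z:[12,25] -> hit [12,61/3], descend [2, 6, 10, 11]
  N2 x:[29/2,19] y:[23/3,61/3] z:[58/3,25] -> miss, prune
  N6 x:[15,22] y:[10,16] z:[12,17] -> hit [15,16], descend [4, 8, 9]
    N4 x:[16,19] y:[10,12] z:[12,13] -> miss, prune
    N8 x:[15,22] y:[43/3,16] z:[13,16] -> hit [15,16] leaf, test {P4(miss), P13@t=15}
    N9 x:[39/2,22] y:[43/3,16] z:[16,17] -> miss, prune
  N10 x:[3/2,13] y:[28/3,52/3] z:[38/3,56/3] -> hit [38/3,13], descend [7, 15, 16]
    N7 x:[5,13] y:[28/3,37/3] z:[40/3,56/3] -> miss, prune
    N15 x:[23/2,25/2] y:[11,12] z:[16,53/3] -> miss, prune
    N16 x:[3/2,9] y:[35/3,52/3] z:[38/3,44/3] -> miss, prune
  N11 x:[1,15] y:[7,15] z:[53/3,25] -> miss, prune

Visited [0, 2, 6, 4, 8, 9, 10, 7, 15, 16, 11]. Tests: 11 box, 1 leaf. Nearest: P13.

== RESULT ==
11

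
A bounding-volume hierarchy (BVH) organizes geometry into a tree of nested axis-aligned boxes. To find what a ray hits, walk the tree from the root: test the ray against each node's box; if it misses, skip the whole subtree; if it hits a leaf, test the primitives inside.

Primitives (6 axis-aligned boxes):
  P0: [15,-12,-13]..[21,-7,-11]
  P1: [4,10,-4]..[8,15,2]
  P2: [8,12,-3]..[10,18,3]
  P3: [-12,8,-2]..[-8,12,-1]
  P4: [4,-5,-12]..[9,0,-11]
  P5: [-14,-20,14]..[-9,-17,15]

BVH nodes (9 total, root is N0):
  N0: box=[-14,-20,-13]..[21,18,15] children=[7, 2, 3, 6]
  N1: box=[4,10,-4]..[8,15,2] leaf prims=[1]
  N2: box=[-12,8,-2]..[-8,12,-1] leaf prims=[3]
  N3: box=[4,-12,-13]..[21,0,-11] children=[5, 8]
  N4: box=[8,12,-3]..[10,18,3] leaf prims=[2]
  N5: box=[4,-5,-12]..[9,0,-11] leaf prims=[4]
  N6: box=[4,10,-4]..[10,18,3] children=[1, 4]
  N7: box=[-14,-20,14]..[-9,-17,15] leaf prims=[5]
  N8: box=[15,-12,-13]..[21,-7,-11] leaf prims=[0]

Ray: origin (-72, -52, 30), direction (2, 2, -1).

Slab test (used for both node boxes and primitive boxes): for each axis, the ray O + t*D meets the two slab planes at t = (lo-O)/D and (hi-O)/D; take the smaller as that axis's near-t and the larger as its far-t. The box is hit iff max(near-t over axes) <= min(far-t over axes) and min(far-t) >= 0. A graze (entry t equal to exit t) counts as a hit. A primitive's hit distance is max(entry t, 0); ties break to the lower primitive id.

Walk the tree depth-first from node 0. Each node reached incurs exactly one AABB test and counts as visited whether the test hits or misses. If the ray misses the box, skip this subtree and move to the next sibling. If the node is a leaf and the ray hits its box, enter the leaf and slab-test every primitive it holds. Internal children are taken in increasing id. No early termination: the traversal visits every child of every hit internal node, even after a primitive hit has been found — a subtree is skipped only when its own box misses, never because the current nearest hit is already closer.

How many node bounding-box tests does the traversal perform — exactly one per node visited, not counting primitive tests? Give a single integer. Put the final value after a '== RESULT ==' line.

Traverse from the root:
N0 x:[29,93/2] y:[16,35] z:[15,43] -> hit [29,35], descend [2, 3, 6, 7]
  N2 x:[30,32] y:[30,32] z:[31,32] -> hit [31,32] leaf, test {P3@t=31}
  N3 x:[38,93/2] y:[20,26] z:[41,43] -> miss, prune
  N6 x:[38,41] y:[31,35] z:[27,34] -> miss, prune
  N7 x:[29,63/2] y:[16,35/2] z:[15,16] -> miss, prune

5 AABB tests over nodes [0, 2, 3, 6, 7]; 1 leaf entered; closest P3.

== RESULT ==
5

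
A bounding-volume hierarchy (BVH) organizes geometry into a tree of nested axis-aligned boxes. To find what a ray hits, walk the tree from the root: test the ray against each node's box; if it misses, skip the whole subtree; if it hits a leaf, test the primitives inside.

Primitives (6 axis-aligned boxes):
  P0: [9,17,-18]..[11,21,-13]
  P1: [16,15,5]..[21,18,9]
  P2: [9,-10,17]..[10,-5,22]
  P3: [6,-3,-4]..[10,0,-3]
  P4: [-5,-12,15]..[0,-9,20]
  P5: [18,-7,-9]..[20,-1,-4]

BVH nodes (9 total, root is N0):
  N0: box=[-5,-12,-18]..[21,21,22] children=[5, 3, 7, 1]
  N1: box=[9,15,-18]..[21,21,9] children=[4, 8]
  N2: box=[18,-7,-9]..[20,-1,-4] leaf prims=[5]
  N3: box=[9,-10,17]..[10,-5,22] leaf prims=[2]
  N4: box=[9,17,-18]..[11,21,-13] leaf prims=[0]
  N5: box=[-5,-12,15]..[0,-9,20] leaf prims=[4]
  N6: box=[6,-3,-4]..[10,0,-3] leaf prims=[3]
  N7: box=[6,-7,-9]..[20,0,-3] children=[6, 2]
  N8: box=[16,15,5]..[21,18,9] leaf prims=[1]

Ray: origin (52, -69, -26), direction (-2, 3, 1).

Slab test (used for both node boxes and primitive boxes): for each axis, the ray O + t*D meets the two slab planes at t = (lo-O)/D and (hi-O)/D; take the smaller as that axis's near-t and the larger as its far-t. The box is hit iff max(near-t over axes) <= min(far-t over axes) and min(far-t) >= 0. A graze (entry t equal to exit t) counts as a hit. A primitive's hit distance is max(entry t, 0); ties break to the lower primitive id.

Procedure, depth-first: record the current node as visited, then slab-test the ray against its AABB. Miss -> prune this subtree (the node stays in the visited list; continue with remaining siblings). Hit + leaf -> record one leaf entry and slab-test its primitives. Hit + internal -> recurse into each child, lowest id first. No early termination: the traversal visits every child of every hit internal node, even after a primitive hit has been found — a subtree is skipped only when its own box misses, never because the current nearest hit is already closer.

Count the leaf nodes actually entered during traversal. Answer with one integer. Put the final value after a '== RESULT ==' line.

Trace the traversal:
N0 x:[31/2,57/2] y:[19,30] z:[8,48] -> hit [19,57/2], descend [1, 3, 5, 7]
  N1 x:[31/2,43/2] y:[28,30] z:[8,35] -> miss, prune
  N3 x:[21,43/2] y:[59/3,64/3] z:[43,48] -> miss, prune
  N5 x:[26,57/2] y:[19,20] z:[41,46] -> miss, prune
  N7 x:[16,23] y:[62/3,23] z:[17,23] -> hit [62/3,23], descend [2, 6]
    N2 x:[16,17] y:[62/3,68/3] z:[17,22] -> miss, prune
    N6 x:[21,23] y:[22,23] z:[22,23] -> hit [22,23] leaf, test {P3@t=22}

order=[0, 1, 3, 5, 7, 2, 6]  |boxes|=7  |leaves|=1  hit=P3

== RESULT ==
1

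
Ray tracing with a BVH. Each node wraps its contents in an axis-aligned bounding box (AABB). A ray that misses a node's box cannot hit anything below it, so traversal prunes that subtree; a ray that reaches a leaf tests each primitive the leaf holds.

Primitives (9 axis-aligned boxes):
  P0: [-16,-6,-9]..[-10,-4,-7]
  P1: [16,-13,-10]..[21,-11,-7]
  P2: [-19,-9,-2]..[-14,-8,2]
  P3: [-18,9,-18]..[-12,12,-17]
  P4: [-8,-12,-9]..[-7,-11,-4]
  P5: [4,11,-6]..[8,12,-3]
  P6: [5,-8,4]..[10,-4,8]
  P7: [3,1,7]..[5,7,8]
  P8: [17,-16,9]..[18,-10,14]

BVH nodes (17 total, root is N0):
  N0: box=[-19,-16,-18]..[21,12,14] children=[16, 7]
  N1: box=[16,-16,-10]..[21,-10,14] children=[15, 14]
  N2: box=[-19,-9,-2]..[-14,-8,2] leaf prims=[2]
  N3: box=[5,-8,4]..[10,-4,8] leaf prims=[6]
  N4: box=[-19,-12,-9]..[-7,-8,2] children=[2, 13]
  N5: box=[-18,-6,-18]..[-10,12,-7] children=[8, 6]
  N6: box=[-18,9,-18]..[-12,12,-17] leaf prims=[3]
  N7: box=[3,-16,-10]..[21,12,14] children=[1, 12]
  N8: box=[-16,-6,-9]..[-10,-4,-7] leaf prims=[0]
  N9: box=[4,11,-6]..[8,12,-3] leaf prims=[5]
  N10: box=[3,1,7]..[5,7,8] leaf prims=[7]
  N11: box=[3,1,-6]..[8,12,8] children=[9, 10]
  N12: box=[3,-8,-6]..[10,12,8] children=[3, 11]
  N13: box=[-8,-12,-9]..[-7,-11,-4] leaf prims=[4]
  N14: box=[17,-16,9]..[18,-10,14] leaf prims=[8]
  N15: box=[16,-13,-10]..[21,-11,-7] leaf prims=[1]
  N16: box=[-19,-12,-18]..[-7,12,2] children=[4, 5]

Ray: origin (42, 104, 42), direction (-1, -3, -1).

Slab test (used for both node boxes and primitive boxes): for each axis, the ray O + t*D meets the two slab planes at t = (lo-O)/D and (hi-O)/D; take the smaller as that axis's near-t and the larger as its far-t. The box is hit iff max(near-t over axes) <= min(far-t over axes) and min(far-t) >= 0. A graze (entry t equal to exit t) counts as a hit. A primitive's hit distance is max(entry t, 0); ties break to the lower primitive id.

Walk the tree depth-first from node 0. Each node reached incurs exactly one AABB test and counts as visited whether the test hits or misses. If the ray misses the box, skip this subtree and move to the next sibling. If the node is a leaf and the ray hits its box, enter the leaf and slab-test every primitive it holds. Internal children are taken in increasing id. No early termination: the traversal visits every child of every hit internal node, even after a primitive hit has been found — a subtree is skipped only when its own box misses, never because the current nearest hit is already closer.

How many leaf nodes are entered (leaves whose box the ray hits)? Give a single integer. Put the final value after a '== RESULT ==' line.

Traverse from the root:
N0 x:[21,61] y:[92/3,40] z:[28,60] -> hit [92/3,40], descend [7, 16]
  N7 x:[21,39] y:[92/3,40] z:[28,52] -> hit [92/3,39], descend [1, 12]
    N1 x:[21,26] y:[38,40] z:[28,52] -> miss, prune
    N12 x:[32,39] y:[92/3,112/3] z:[34,48] -> hit [34,112/3], descend [3, 11]
      N3 x:[32,37] y:[36,112/3] z:[34,38] -> hit [36,37] leaf, test {P6@t=36}
      N11 x:[34,39] y:[92/3,103/3] z:[34,48] -> hit [34,103/3], descend [9, 10]
        N9 x:[34,38] y:[92/3,31] z:[45,48] -> miss, prune
        N10 x:[37,39] y:[97/3,103/3] z:[34,35] -> miss, prune
  N16 x:[49,61] y:[92/3,116/3] z:[40,60] -> miss, prune

Summary -> nodes [0, 7, 1, 12, 3, 11, 9, 10, 16]; box-tests=9; leaf-entries=1; first=P6

== RESULT ==
1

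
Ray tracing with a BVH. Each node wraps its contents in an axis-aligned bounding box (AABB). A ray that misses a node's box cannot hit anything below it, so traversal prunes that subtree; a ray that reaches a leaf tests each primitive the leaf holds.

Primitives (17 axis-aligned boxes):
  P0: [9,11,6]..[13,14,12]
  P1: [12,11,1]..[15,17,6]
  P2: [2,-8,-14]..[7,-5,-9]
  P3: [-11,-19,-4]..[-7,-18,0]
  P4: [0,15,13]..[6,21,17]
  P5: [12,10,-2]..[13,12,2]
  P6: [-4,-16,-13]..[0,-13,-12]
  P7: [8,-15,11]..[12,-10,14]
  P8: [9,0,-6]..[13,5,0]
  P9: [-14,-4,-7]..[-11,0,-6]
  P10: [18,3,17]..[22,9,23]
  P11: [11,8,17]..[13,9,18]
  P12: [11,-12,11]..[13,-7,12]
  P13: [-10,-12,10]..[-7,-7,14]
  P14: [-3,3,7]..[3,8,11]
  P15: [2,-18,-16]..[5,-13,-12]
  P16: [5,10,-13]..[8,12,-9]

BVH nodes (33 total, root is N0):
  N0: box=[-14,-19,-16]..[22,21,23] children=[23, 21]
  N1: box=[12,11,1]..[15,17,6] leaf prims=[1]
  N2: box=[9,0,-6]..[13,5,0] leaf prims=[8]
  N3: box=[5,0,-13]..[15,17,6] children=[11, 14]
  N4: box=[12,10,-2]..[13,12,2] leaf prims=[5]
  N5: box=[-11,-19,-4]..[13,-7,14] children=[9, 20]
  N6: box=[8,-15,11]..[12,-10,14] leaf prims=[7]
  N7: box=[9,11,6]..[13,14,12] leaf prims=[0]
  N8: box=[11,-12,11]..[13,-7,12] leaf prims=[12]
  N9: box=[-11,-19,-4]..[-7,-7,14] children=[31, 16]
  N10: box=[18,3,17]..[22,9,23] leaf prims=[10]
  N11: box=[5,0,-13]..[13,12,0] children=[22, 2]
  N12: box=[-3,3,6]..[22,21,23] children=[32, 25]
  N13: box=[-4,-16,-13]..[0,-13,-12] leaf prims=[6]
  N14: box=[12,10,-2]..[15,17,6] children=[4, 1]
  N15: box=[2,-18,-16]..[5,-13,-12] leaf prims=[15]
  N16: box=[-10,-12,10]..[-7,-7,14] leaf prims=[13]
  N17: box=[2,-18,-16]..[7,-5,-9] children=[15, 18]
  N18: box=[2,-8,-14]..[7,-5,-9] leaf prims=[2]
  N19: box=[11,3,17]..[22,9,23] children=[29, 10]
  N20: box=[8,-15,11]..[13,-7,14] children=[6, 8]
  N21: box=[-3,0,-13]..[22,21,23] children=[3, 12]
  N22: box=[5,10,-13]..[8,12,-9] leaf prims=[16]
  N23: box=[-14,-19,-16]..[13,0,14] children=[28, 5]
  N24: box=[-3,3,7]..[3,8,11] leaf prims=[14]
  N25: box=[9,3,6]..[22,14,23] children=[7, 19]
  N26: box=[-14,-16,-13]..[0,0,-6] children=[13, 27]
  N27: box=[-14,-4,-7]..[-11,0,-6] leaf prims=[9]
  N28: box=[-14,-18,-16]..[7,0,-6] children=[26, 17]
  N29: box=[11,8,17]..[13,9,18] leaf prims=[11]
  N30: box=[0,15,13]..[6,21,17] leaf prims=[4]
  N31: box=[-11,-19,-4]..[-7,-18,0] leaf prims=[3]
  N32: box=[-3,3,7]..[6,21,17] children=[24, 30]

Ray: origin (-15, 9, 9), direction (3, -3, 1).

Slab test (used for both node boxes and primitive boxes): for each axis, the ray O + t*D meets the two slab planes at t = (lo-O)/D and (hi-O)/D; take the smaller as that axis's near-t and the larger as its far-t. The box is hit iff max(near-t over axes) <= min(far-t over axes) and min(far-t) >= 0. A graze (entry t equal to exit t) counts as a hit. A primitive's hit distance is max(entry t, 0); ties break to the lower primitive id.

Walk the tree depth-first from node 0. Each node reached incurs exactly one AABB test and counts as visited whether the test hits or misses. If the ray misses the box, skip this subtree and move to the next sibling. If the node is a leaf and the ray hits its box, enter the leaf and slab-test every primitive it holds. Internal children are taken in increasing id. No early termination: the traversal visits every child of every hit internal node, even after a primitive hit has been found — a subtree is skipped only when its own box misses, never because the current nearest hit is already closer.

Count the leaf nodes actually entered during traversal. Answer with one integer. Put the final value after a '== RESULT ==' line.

Walk:
N0 x:[1/3,37/3] y:[-4,28/3] z:[-25,14] -> hit [1/3,28/3], descend [21, 23]
  N21 x:[4,37/3] y:[-4,3] z:[-22,14] -> miss, prune
  N23 x:[1/3,28/3] y:[3,28/3] z:[-25,5] -> hit [3,5], descend [5, 28]
    N5 x:[4/3,28/3] y:[16/3,28/3] z:[-13,5] -> miss, prune
    N28 x:[1/3,22/3] y:[3,9] z:[-25,-15] -> miss, prune

order=[0, 21, 23, 5, 28]  |boxes|=5  |leaves|=0  hit=miss

== RESULT ==
0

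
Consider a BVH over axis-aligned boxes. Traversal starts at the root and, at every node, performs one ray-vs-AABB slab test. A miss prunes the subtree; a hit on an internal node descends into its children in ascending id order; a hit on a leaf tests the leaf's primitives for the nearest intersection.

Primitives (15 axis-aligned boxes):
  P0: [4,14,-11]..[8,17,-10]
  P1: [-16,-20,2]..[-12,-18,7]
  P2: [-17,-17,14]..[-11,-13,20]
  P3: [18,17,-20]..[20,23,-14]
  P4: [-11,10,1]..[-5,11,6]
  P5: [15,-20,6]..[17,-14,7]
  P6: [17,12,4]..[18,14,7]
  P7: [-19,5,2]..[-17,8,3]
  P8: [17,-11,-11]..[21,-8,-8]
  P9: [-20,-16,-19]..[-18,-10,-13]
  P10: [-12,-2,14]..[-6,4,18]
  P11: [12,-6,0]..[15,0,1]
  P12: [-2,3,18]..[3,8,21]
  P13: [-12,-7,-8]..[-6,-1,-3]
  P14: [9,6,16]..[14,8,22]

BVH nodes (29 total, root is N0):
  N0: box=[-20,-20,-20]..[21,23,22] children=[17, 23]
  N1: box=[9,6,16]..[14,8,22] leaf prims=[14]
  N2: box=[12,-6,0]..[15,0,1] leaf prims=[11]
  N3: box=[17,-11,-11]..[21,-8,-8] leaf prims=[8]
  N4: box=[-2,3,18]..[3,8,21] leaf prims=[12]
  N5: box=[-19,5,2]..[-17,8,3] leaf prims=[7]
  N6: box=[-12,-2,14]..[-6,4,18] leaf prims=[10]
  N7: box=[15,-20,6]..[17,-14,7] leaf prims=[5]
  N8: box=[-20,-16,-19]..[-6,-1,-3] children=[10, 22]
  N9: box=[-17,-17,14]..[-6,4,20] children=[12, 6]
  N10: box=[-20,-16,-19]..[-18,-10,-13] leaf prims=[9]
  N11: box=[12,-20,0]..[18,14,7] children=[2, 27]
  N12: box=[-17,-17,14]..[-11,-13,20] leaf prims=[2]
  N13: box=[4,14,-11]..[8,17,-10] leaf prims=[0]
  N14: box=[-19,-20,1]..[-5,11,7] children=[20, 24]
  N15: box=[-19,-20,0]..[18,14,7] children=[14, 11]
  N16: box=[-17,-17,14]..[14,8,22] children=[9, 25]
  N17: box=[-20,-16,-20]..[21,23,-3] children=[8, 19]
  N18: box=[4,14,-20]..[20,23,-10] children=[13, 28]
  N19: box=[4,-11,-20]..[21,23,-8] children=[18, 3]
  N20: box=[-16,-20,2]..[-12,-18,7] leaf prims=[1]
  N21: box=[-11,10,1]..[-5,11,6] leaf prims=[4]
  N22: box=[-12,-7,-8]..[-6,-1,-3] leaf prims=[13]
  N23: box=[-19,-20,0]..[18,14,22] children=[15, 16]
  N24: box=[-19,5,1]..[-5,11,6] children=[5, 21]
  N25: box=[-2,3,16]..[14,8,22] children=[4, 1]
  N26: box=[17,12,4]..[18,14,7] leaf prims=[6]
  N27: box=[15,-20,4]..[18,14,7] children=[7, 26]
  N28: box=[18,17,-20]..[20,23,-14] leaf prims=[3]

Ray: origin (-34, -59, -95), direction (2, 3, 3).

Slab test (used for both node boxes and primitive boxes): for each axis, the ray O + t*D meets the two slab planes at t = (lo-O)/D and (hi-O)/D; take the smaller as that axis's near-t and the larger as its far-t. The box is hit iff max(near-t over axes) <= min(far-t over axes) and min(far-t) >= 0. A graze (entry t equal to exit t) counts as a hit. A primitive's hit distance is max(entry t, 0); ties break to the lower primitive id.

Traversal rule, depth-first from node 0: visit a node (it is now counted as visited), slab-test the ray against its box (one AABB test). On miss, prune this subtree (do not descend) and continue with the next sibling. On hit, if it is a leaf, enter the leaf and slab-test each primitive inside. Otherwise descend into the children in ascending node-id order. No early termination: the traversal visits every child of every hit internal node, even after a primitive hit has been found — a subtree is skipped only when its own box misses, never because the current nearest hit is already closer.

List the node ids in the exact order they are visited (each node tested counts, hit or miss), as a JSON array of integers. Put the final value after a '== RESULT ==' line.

Traverse from the root:
N0 x:[7,55/2] y:[13,82/3] z:[25,39] -> hit [25,82/3], descend [17, 23]
  N17 x:[7,55/2] y:[43/3,82/3] z:[25,92/3] -> hit [25,82/3], descend [8, 19]
    N8 x:[7,14] y:[43/3,58/3] z:[76/3,92/3] -> miss, prune
    N19 x:[19,55/2] y:[16,82/3] z:[25,29] -> hit [25,82/3], descend [3, 18]
      N3 x:[51/2,55/2] y:[16,17] z:[28,29] -> miss, prune
      N18 x:[19,27] y:[73/3,82/3] z:[25,85/3] -> hit [25,27], descend [13, 28]
        N13 x:[19,21] y:[73/3,76/3] z:[28,85/3] -> miss, prune
        N28 x:[26,27] y:[76/3,82/3] z:[25,27] -> hit [26,27] leaf, test {P3@t=26}
  N23 x:[15/2,26] y:[13,73/3] z:[95/3,39] -> miss, prune

Summary -> nodes [0, 17, 8, 19, 3, 18, 13, 28, 23]; box-tests=9; leaf-entries=1; first=P3

== RESULT ==
[0, 17, 8, 19, 3, 18, 13, 28, 23]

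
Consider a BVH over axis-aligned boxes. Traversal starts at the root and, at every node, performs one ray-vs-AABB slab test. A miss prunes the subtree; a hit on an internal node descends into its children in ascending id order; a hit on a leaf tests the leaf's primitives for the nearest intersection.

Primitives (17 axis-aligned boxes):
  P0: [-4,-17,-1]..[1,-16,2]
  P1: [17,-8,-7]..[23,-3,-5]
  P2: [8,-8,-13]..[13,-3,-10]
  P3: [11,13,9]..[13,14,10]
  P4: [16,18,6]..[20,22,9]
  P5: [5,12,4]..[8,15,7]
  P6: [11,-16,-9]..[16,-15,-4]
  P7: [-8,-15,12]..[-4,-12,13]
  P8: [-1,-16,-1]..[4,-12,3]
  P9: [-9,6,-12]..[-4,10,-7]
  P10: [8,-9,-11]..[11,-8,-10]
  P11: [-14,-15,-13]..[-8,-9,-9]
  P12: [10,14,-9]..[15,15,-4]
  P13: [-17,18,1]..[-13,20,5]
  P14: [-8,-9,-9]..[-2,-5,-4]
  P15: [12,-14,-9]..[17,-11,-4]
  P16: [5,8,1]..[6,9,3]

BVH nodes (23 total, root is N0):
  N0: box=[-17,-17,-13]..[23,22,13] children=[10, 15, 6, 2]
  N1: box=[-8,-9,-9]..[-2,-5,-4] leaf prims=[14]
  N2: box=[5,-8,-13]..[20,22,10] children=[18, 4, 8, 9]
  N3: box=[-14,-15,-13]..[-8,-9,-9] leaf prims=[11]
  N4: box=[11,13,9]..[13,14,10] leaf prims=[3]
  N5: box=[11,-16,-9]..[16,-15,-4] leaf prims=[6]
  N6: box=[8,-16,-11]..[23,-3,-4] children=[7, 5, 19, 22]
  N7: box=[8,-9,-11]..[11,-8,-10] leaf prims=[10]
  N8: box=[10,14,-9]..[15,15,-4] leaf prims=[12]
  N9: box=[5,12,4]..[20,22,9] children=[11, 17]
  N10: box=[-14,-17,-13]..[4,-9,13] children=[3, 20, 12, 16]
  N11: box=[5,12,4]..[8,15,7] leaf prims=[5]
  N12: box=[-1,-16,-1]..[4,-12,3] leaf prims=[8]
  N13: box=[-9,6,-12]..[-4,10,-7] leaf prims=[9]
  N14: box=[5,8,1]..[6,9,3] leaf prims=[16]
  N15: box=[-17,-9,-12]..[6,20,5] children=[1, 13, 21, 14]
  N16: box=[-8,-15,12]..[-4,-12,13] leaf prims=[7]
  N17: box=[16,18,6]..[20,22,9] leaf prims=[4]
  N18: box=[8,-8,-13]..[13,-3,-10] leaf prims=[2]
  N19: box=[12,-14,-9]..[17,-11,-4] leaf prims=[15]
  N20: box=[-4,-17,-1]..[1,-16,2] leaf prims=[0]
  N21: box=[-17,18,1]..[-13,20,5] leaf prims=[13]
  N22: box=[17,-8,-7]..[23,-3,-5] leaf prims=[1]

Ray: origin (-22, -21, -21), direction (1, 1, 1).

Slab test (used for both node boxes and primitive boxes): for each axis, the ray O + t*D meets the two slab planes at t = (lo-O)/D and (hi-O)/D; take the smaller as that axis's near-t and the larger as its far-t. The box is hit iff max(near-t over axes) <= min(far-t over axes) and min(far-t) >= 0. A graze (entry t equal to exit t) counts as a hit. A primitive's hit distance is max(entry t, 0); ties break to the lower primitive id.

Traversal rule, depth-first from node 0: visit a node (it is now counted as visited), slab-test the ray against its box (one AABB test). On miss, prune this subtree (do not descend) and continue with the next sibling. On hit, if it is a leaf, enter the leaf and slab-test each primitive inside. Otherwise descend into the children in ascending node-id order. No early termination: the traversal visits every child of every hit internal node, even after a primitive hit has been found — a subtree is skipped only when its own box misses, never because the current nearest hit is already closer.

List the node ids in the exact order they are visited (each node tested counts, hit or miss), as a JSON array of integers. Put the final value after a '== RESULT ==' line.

Traverse from the root:
N0 x:[5,45] y:[4,43] z:[8,34] -> hit [8,34], descend [2, 6, 10, 15]
  N2 x:[27,42] y:[13,43] z:[8,31] -> hit [27,31], descend [4, 8, 9, 18]
    N4 x:[33,35] y:[34,35] z:[30,31] -> miss, prune
    N8 x:[32,37] y:[35,36] z:[12,17] -> miss, prune
    N9 x:[27,42] y:[33,43] z:[25,30] -> miss, prune
    N18 x:[30,35] y:[13,18] z:[8,11] -> miss, prune
  N6 x:[30,45] y:[5,18] z:[10,17] -> miss, prune
  N10 x:[8,26] y:[4,12] z:[8,34] -> hit [8,12], descend [3, 12, 16, 20]
    N3 x:[8,14] y:[6,12] z:[8,12] -> hit [8,12] leaf, test {P11@t=8}
    N12 x:[21,26] y:[5,9] z:[20,24] -> miss, prune
    N16 x:[14,18] y:[6,9] z:[33,34] -> miss, prune
    N20 x:[18,23] y:[4,5] z:[20,23] -> miss, prune
  N15 x:[5,28] y:[12,41] z:[9,26] -> hit [12,26], descend [1, 13, 14, 21]
    N1 x:[14,20] y:[12,16] z:[12,17] -> hit [14,16] leaf, test {P14@t=14}
    N13 x:[13,18] y:[27,31] z:[9,14] -> miss, prune
    N14 x:[27,28] y:[29,30] z:[22,24] -> miss, prune
    N21 x:[5,9] y:[39,41] z:[22,26] -> miss, prune

17 AABB tests over nodes [0, 2, 4, 8, 9, 18, 6, 10, 3, 12, 16, 20, 15, 1, 13, 14, 21]; 2 leaves entered; closest P11.

== RESULT ==
[0, 2, 4, 8, 9, 18, 6, 10, 3, 12, 16, 20, 15, 1, 13, 14, 21]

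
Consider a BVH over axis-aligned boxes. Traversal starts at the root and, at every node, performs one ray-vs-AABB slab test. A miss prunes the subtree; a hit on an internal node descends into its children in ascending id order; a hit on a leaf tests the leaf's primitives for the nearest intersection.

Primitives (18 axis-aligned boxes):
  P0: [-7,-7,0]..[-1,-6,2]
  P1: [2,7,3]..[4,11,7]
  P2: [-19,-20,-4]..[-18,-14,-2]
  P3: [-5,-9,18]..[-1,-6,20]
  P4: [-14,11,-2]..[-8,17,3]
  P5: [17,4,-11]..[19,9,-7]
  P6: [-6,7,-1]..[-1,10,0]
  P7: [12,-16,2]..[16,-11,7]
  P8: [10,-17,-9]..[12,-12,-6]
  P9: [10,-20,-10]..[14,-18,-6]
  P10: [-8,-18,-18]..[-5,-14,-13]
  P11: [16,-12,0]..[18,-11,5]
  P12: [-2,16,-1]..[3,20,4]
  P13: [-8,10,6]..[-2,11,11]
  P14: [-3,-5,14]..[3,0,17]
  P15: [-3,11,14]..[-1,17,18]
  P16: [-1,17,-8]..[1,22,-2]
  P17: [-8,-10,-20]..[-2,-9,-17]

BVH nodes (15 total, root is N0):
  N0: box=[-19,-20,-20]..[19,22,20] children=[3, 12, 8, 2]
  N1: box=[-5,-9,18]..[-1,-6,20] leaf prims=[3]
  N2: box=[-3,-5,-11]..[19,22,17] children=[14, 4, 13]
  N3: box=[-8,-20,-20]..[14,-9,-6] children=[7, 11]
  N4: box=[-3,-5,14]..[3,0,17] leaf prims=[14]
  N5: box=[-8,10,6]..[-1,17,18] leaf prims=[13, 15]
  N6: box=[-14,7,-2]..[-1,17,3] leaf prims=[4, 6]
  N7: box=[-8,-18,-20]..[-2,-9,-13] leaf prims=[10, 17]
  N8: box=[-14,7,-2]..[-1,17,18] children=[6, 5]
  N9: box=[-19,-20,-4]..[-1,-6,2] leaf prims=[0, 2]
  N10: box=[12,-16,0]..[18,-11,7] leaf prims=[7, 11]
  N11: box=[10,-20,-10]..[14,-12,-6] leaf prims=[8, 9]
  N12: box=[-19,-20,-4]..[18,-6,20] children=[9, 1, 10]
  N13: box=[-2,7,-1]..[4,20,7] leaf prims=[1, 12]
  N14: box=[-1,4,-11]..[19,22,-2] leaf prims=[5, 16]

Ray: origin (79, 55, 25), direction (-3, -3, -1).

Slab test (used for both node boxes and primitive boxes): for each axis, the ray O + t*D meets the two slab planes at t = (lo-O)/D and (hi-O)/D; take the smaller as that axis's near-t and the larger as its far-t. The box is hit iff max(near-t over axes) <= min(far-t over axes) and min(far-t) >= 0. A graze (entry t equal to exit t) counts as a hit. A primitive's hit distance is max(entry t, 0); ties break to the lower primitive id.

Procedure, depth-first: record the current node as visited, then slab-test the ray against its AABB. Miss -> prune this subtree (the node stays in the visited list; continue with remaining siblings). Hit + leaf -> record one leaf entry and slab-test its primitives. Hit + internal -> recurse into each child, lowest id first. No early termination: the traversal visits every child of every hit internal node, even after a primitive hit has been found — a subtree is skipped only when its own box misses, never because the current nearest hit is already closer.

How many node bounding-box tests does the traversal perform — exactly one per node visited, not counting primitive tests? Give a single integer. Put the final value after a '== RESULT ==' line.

Traverse from the root:
N0 x:[20,98/3] y:[11,25] z:[5,45] -> hit [20,25], descend [2, 3, 8, 12]
  N2 x:[20,82/3] y:[11,20] z:[8,36] -> hit [20,20], descend [4, 13, 14]
    N4 x:[76/3,82/3] y:[55/3,20] z:[8,11] -> miss, prune
    N13 x:[25,27] y:[35/3,16] z:[18,26] -> miss, prune
    N14 x:[20,80/3] y:[11,17] z:[27,36] -> miss, prune
  N3 x:[65/3,29] y:[64/3,25] z:[31,45] -> miss, prune
  N8 x:[80/3,31] y:[38/3,16] z:[7,27] -> miss, prune
  N12 x:[61/3,98/3] y:[61/3,25] z:[5,29] -> hit [61/3,25], descend [1, 9, 10]
    N1 x:[80/3,28] y:[61/3,64/3] z:[5,7] -> miss, prune
    N9 x:[80/3,98/3] y:[61/3,25] z:[23,29] -> miss, prune
    N10 x:[61/3,67/3] y:[22,71/3] z:[18,25] -> hit [22,67/3] leaf, test {P7@t=22, P11(miss)}

order=[0, 2, 4, 13, 14, 3, 8, 12, 1, 9, 10]  |boxes|=11  |leaves|=1  hit=P7

== RESULT ==
11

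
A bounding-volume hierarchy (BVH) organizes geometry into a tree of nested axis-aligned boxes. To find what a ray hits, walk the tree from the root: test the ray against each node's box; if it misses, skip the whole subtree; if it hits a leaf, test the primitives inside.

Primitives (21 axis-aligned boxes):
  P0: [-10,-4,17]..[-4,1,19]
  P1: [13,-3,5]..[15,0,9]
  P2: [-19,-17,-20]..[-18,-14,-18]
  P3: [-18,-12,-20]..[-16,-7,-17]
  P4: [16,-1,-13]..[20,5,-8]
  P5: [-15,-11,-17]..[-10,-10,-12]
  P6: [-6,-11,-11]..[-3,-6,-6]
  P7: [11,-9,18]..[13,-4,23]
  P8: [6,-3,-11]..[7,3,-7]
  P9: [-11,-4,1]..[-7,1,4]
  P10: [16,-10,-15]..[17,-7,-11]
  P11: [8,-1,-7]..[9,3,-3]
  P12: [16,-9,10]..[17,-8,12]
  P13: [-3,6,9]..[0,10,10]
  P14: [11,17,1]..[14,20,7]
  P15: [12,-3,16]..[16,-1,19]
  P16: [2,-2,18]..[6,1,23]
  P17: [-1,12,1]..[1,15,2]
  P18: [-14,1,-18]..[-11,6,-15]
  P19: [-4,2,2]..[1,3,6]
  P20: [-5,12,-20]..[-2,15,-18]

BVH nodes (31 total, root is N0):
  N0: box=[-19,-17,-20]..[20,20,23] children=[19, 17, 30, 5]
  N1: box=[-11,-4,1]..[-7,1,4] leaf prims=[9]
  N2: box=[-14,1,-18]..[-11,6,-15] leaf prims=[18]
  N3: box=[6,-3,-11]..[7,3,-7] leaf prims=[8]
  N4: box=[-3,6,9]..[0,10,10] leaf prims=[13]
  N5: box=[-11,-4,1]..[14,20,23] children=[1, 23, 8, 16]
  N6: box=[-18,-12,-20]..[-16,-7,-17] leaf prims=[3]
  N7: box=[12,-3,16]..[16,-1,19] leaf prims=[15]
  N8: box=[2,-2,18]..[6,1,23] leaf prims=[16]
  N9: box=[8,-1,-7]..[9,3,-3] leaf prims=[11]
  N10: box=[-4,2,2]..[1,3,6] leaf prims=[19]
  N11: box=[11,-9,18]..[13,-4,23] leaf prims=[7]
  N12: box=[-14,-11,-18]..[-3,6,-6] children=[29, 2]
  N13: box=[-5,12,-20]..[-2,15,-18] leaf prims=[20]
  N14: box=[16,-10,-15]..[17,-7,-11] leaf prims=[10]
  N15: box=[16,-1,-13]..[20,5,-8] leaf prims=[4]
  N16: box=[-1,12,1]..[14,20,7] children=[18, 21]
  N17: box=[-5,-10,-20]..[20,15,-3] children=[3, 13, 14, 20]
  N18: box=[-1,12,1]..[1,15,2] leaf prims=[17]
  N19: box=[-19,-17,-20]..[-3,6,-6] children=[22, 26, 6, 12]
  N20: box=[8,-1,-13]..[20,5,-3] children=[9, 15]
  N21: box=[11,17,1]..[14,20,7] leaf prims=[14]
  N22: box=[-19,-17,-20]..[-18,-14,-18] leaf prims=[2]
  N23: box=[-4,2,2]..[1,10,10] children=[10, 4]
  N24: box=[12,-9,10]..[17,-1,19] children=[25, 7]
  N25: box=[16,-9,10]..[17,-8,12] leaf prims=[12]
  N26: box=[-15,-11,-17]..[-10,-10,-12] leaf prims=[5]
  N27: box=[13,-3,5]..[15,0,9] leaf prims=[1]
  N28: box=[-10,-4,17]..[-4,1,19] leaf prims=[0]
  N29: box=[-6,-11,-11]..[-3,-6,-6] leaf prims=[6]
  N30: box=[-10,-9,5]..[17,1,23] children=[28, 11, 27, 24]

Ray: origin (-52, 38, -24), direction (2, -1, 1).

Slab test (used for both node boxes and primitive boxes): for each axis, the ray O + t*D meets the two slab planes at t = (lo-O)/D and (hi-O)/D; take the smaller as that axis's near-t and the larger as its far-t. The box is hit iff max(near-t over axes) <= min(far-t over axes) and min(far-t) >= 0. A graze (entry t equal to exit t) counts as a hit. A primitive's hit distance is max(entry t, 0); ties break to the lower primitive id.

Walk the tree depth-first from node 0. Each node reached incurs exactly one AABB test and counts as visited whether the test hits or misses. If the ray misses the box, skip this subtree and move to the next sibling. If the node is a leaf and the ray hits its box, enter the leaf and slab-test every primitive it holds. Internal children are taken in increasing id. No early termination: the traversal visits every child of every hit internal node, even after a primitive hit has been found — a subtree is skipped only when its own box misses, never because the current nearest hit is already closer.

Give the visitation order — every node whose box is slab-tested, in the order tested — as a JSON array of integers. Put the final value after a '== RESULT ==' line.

Walk:
N0 x:[33/2,36] y:[18,55] z:[4,47] -> hit [18,36], descend [5, 17, 19, 30]
  N5 x:[41/2,33] y:[18,42] z:[25,47] -> hit [25,33], descend [1, 8, 16, 23]
    N1 x:[41/2,45/2] y:[37,42] z:[25,28] -> miss, prune
    N8 x:[27,29] y:[37,40] z:[42,47] -> miss, prune
    N16 x:[51/2,33] y:[18,26] z:[25,31] -> hit [51/2,26], descend [18, 21]
      N18 x:[51/2,53/2] y:[23,26] z:[25,26] -> hit [51/2,26] leaf, test {P17@t=51/2}
      N21 x:[63/2,33] y:[18,21] z:[25,31] -> miss, prune
    N23 x:[24,53/2] y:[28,36] z:[26,34] -> miss, prune
  N17 x:[47/2,36] y:[23,48] z:[4,21] -> miss, prune
  N19 x:[33/2,49/2] y:[32,55] z:[4,18] -> miss, prune
  N30 x:[21,69/2] y:[37,47] z:[29,47] -> miss, prune

Summary -> nodes [0, 5, 1, 8, 16, 18, 21, 23, 17, 19, 30]; box-tests=11; leaf-entries=1; first=P17

== RESULT ==
[0, 5, 1, 8, 16, 18, 21, 23, 17, 19, 30]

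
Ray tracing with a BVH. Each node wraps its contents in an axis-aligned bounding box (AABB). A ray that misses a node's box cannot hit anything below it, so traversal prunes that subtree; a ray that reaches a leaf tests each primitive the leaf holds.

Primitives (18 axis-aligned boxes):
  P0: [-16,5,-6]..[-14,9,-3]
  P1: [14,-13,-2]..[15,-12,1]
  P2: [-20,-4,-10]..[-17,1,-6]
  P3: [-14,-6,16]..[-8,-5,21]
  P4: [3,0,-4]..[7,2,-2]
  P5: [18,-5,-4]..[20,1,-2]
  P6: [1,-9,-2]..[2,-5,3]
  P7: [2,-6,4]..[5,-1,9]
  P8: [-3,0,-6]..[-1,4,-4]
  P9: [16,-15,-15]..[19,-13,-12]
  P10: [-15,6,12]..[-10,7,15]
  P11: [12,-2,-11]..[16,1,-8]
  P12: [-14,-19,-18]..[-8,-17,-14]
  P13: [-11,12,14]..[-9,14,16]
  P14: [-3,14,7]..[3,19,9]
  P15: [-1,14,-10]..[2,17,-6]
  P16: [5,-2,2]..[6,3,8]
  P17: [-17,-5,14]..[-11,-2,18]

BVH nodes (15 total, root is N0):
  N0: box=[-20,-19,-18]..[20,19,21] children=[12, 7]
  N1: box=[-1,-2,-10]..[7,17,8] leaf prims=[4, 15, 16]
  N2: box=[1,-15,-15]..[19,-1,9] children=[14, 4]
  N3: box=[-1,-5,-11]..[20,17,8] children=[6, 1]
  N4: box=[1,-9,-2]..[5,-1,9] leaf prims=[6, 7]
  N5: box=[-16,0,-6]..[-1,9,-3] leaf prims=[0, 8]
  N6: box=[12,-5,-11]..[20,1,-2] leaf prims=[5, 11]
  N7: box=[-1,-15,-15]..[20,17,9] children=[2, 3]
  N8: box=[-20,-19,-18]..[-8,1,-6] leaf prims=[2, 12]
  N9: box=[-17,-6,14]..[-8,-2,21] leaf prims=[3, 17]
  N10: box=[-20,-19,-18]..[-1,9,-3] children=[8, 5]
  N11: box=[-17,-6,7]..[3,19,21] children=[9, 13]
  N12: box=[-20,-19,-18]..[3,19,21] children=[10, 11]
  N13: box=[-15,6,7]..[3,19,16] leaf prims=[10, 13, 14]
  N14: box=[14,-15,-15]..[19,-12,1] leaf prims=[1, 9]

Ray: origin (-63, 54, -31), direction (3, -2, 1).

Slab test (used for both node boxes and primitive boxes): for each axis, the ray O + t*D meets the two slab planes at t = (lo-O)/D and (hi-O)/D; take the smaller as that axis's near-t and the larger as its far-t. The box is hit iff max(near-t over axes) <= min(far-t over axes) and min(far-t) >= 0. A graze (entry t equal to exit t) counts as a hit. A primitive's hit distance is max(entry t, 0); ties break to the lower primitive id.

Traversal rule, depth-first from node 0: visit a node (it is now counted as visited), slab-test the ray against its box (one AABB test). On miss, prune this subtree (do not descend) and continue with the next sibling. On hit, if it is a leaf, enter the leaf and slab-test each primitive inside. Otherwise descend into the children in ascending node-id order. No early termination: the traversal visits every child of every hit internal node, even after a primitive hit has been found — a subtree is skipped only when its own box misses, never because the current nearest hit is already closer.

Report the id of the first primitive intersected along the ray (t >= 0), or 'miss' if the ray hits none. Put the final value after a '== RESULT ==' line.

Trace the traversal:
N0 x:[43/3,83/3] y:[35/2,73/2] z:[13,52] -> hit [35/2,83/3], descend [7, 12]
  N7 x:[62/3,83/3] y:[37/2,69/2] z:[16,40] -> hit [62/3,83/3], descend [2, 3]
    N2 x:[64/3,82/3] y:[55/2,69/2] z:[16,40] -> miss, prune
    N3 x:[62/3,83/3] y:[37/2,59/2] z:[20,39] -> hit [62/3,83/3], descend [1, 6]
      N1 x:[62/3,70/3] y:[37/2,28] z:[21,39] -> hit [21,70/3] leaf, test {P4(miss), P15(miss), P16(miss)}
      N6 x:[25,83/3] y:[53/2,59/2] z:[20,29] -> hit [53/2,83/3] leaf, test {P5@t=27, P11(miss)}
  N12 x:[43/3,22] y:[35/2,73/2] z:[13,52] -> hit [35/2,22], descend [10, 11]
    N10 x:[43/3,62/3] y:[45/2,73/2] z:[13,28] -> miss, prune
    N11 x:[46/3,22] y:[35/2,30] z:[38,52] -> miss, prune

Summary -> nodes [0, 7, 2, 3, 1, 6, 12, 10, 11]; box-tests=9; leaf-entries=2; first=P5

== RESULT ==
5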